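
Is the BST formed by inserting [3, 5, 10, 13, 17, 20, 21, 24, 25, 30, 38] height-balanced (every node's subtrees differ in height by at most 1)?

Tree (level-order array): [3, None, 5, None, 10, None, 13, None, 17, None, 20, None, 21, None, 24, None, 25, None, 30, None, 38]
Definition: a tree is height-balanced if, at every node, |h(left) - h(right)| <= 1 (empty subtree has height -1).
Bottom-up per-node check:
  node 38: h_left=-1, h_right=-1, diff=0 [OK], height=0
  node 30: h_left=-1, h_right=0, diff=1 [OK], height=1
  node 25: h_left=-1, h_right=1, diff=2 [FAIL (|-1-1|=2 > 1)], height=2
  node 24: h_left=-1, h_right=2, diff=3 [FAIL (|-1-2|=3 > 1)], height=3
  node 21: h_left=-1, h_right=3, diff=4 [FAIL (|-1-3|=4 > 1)], height=4
  node 20: h_left=-1, h_right=4, diff=5 [FAIL (|-1-4|=5 > 1)], height=5
  node 17: h_left=-1, h_right=5, diff=6 [FAIL (|-1-5|=6 > 1)], height=6
  node 13: h_left=-1, h_right=6, diff=7 [FAIL (|-1-6|=7 > 1)], height=7
  node 10: h_left=-1, h_right=7, diff=8 [FAIL (|-1-7|=8 > 1)], height=8
  node 5: h_left=-1, h_right=8, diff=9 [FAIL (|-1-8|=9 > 1)], height=9
  node 3: h_left=-1, h_right=9, diff=10 [FAIL (|-1-9|=10 > 1)], height=10
Node 25 violates the condition: |-1 - 1| = 2 > 1.
Result: Not balanced


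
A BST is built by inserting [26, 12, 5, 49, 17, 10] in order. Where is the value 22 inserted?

Starting tree (level order): [26, 12, 49, 5, 17, None, None, None, 10]
Insertion path: 26 -> 12 -> 17
Result: insert 22 as right child of 17
Final tree (level order): [26, 12, 49, 5, 17, None, None, None, 10, None, 22]


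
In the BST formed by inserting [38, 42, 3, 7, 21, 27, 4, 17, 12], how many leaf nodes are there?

Tree built from: [38, 42, 3, 7, 21, 27, 4, 17, 12]
Tree (level-order array): [38, 3, 42, None, 7, None, None, 4, 21, None, None, 17, 27, 12]
Rule: A leaf has 0 children.
Per-node child counts:
  node 38: 2 child(ren)
  node 3: 1 child(ren)
  node 7: 2 child(ren)
  node 4: 0 child(ren)
  node 21: 2 child(ren)
  node 17: 1 child(ren)
  node 12: 0 child(ren)
  node 27: 0 child(ren)
  node 42: 0 child(ren)
Matching nodes: [4, 12, 27, 42]
Count of leaf nodes: 4


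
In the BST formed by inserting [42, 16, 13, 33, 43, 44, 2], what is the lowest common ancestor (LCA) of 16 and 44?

Tree insertion order: [42, 16, 13, 33, 43, 44, 2]
Tree (level-order array): [42, 16, 43, 13, 33, None, 44, 2]
In a BST, the LCA of p=16, q=44 is the first node v on the
root-to-leaf path with p <= v <= q (go left if both < v, right if both > v).
Walk from root:
  at 42: 16 <= 42 <= 44, this is the LCA
LCA = 42


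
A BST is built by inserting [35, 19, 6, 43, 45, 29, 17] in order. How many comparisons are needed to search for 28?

Search path for 28: 35 -> 19 -> 29
Found: False
Comparisons: 3


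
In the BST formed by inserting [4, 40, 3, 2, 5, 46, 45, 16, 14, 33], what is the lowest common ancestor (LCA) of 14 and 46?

Tree insertion order: [4, 40, 3, 2, 5, 46, 45, 16, 14, 33]
Tree (level-order array): [4, 3, 40, 2, None, 5, 46, None, None, None, 16, 45, None, 14, 33]
In a BST, the LCA of p=14, q=46 is the first node v on the
root-to-leaf path with p <= v <= q (go left if both < v, right if both > v).
Walk from root:
  at 4: both 14 and 46 > 4, go right
  at 40: 14 <= 40 <= 46, this is the LCA
LCA = 40


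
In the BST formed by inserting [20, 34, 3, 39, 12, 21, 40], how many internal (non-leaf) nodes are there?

Tree built from: [20, 34, 3, 39, 12, 21, 40]
Tree (level-order array): [20, 3, 34, None, 12, 21, 39, None, None, None, None, None, 40]
Rule: An internal node has at least one child.
Per-node child counts:
  node 20: 2 child(ren)
  node 3: 1 child(ren)
  node 12: 0 child(ren)
  node 34: 2 child(ren)
  node 21: 0 child(ren)
  node 39: 1 child(ren)
  node 40: 0 child(ren)
Matching nodes: [20, 3, 34, 39]
Count of internal (non-leaf) nodes: 4


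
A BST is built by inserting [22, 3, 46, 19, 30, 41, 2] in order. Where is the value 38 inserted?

Starting tree (level order): [22, 3, 46, 2, 19, 30, None, None, None, None, None, None, 41]
Insertion path: 22 -> 46 -> 30 -> 41
Result: insert 38 as left child of 41
Final tree (level order): [22, 3, 46, 2, 19, 30, None, None, None, None, None, None, 41, 38]


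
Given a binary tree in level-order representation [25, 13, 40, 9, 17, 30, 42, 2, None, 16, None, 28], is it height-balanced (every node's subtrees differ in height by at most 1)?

Tree (level-order array): [25, 13, 40, 9, 17, 30, 42, 2, None, 16, None, 28]
Definition: a tree is height-balanced if, at every node, |h(left) - h(right)| <= 1 (empty subtree has height -1).
Bottom-up per-node check:
  node 2: h_left=-1, h_right=-1, diff=0 [OK], height=0
  node 9: h_left=0, h_right=-1, diff=1 [OK], height=1
  node 16: h_left=-1, h_right=-1, diff=0 [OK], height=0
  node 17: h_left=0, h_right=-1, diff=1 [OK], height=1
  node 13: h_left=1, h_right=1, diff=0 [OK], height=2
  node 28: h_left=-1, h_right=-1, diff=0 [OK], height=0
  node 30: h_left=0, h_right=-1, diff=1 [OK], height=1
  node 42: h_left=-1, h_right=-1, diff=0 [OK], height=0
  node 40: h_left=1, h_right=0, diff=1 [OK], height=2
  node 25: h_left=2, h_right=2, diff=0 [OK], height=3
All nodes satisfy the balance condition.
Result: Balanced


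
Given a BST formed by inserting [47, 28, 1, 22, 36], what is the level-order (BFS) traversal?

Tree insertion order: [47, 28, 1, 22, 36]
Tree (level-order array): [47, 28, None, 1, 36, None, 22]
BFS from the root, enqueuing left then right child of each popped node:
  queue [47] -> pop 47, enqueue [28], visited so far: [47]
  queue [28] -> pop 28, enqueue [1, 36], visited so far: [47, 28]
  queue [1, 36] -> pop 1, enqueue [22], visited so far: [47, 28, 1]
  queue [36, 22] -> pop 36, enqueue [none], visited so far: [47, 28, 1, 36]
  queue [22] -> pop 22, enqueue [none], visited so far: [47, 28, 1, 36, 22]
Result: [47, 28, 1, 36, 22]


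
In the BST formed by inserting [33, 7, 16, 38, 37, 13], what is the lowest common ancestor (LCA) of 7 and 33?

Tree insertion order: [33, 7, 16, 38, 37, 13]
Tree (level-order array): [33, 7, 38, None, 16, 37, None, 13]
In a BST, the LCA of p=7, q=33 is the first node v on the
root-to-leaf path with p <= v <= q (go left if both < v, right if both > v).
Walk from root:
  at 33: 7 <= 33 <= 33, this is the LCA
LCA = 33


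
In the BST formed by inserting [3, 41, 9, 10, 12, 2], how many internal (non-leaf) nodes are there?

Tree built from: [3, 41, 9, 10, 12, 2]
Tree (level-order array): [3, 2, 41, None, None, 9, None, None, 10, None, 12]
Rule: An internal node has at least one child.
Per-node child counts:
  node 3: 2 child(ren)
  node 2: 0 child(ren)
  node 41: 1 child(ren)
  node 9: 1 child(ren)
  node 10: 1 child(ren)
  node 12: 0 child(ren)
Matching nodes: [3, 41, 9, 10]
Count of internal (non-leaf) nodes: 4


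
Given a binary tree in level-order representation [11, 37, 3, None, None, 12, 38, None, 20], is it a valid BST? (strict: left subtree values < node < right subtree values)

Level-order array: [11, 37, 3, None, None, 12, 38, None, 20]
Validate using subtree bounds (lo, hi): at each node, require lo < value < hi,
then recurse left with hi=value and right with lo=value.
Preorder trace (stopping at first violation):
  at node 11 with bounds (-inf, +inf): OK
  at node 37 with bounds (-inf, 11): VIOLATION
Node 37 violates its bound: not (-inf < 37 < 11).
Result: Not a valid BST


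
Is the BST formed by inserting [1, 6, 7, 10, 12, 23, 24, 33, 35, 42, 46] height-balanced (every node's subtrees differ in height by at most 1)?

Tree (level-order array): [1, None, 6, None, 7, None, 10, None, 12, None, 23, None, 24, None, 33, None, 35, None, 42, None, 46]
Definition: a tree is height-balanced if, at every node, |h(left) - h(right)| <= 1 (empty subtree has height -1).
Bottom-up per-node check:
  node 46: h_left=-1, h_right=-1, diff=0 [OK], height=0
  node 42: h_left=-1, h_right=0, diff=1 [OK], height=1
  node 35: h_left=-1, h_right=1, diff=2 [FAIL (|-1-1|=2 > 1)], height=2
  node 33: h_left=-1, h_right=2, diff=3 [FAIL (|-1-2|=3 > 1)], height=3
  node 24: h_left=-1, h_right=3, diff=4 [FAIL (|-1-3|=4 > 1)], height=4
  node 23: h_left=-1, h_right=4, diff=5 [FAIL (|-1-4|=5 > 1)], height=5
  node 12: h_left=-1, h_right=5, diff=6 [FAIL (|-1-5|=6 > 1)], height=6
  node 10: h_left=-1, h_right=6, diff=7 [FAIL (|-1-6|=7 > 1)], height=7
  node 7: h_left=-1, h_right=7, diff=8 [FAIL (|-1-7|=8 > 1)], height=8
  node 6: h_left=-1, h_right=8, diff=9 [FAIL (|-1-8|=9 > 1)], height=9
  node 1: h_left=-1, h_right=9, diff=10 [FAIL (|-1-9|=10 > 1)], height=10
Node 35 violates the condition: |-1 - 1| = 2 > 1.
Result: Not balanced


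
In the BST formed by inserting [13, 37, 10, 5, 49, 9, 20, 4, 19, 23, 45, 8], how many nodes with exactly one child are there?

Tree built from: [13, 37, 10, 5, 49, 9, 20, 4, 19, 23, 45, 8]
Tree (level-order array): [13, 10, 37, 5, None, 20, 49, 4, 9, 19, 23, 45, None, None, None, 8]
Rule: These are nodes with exactly 1 non-null child.
Per-node child counts:
  node 13: 2 child(ren)
  node 10: 1 child(ren)
  node 5: 2 child(ren)
  node 4: 0 child(ren)
  node 9: 1 child(ren)
  node 8: 0 child(ren)
  node 37: 2 child(ren)
  node 20: 2 child(ren)
  node 19: 0 child(ren)
  node 23: 0 child(ren)
  node 49: 1 child(ren)
  node 45: 0 child(ren)
Matching nodes: [10, 9, 49]
Count of nodes with exactly one child: 3


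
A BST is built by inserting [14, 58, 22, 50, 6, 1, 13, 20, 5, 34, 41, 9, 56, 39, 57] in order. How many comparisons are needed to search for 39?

Search path for 39: 14 -> 58 -> 22 -> 50 -> 34 -> 41 -> 39
Found: True
Comparisons: 7


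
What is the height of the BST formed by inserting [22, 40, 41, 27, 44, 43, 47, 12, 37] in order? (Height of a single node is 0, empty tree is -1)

Insertion order: [22, 40, 41, 27, 44, 43, 47, 12, 37]
Tree (level-order array): [22, 12, 40, None, None, 27, 41, None, 37, None, 44, None, None, 43, 47]
Compute height bottom-up (empty subtree = -1):
  height(12) = 1 + max(-1, -1) = 0
  height(37) = 1 + max(-1, -1) = 0
  height(27) = 1 + max(-1, 0) = 1
  height(43) = 1 + max(-1, -1) = 0
  height(47) = 1 + max(-1, -1) = 0
  height(44) = 1 + max(0, 0) = 1
  height(41) = 1 + max(-1, 1) = 2
  height(40) = 1 + max(1, 2) = 3
  height(22) = 1 + max(0, 3) = 4
Height = 4


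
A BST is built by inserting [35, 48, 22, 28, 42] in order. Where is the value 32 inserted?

Starting tree (level order): [35, 22, 48, None, 28, 42]
Insertion path: 35 -> 22 -> 28
Result: insert 32 as right child of 28
Final tree (level order): [35, 22, 48, None, 28, 42, None, None, 32]


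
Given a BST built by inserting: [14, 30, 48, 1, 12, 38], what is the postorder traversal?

Tree insertion order: [14, 30, 48, 1, 12, 38]
Tree (level-order array): [14, 1, 30, None, 12, None, 48, None, None, 38]
Postorder traversal: [12, 1, 38, 48, 30, 14]


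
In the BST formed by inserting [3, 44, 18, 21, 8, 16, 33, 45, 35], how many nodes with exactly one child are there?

Tree built from: [3, 44, 18, 21, 8, 16, 33, 45, 35]
Tree (level-order array): [3, None, 44, 18, 45, 8, 21, None, None, None, 16, None, 33, None, None, None, 35]
Rule: These are nodes with exactly 1 non-null child.
Per-node child counts:
  node 3: 1 child(ren)
  node 44: 2 child(ren)
  node 18: 2 child(ren)
  node 8: 1 child(ren)
  node 16: 0 child(ren)
  node 21: 1 child(ren)
  node 33: 1 child(ren)
  node 35: 0 child(ren)
  node 45: 0 child(ren)
Matching nodes: [3, 8, 21, 33]
Count of nodes with exactly one child: 4


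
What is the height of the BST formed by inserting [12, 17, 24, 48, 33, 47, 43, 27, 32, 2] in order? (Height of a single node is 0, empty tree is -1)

Insertion order: [12, 17, 24, 48, 33, 47, 43, 27, 32, 2]
Tree (level-order array): [12, 2, 17, None, None, None, 24, None, 48, 33, None, 27, 47, None, 32, 43]
Compute height bottom-up (empty subtree = -1):
  height(2) = 1 + max(-1, -1) = 0
  height(32) = 1 + max(-1, -1) = 0
  height(27) = 1 + max(-1, 0) = 1
  height(43) = 1 + max(-1, -1) = 0
  height(47) = 1 + max(0, -1) = 1
  height(33) = 1 + max(1, 1) = 2
  height(48) = 1 + max(2, -1) = 3
  height(24) = 1 + max(-1, 3) = 4
  height(17) = 1 + max(-1, 4) = 5
  height(12) = 1 + max(0, 5) = 6
Height = 6


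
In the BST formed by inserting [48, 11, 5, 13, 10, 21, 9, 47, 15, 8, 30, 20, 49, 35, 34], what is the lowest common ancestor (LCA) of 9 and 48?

Tree insertion order: [48, 11, 5, 13, 10, 21, 9, 47, 15, 8, 30, 20, 49, 35, 34]
Tree (level-order array): [48, 11, 49, 5, 13, None, None, None, 10, None, 21, 9, None, 15, 47, 8, None, None, 20, 30, None, None, None, None, None, None, 35, 34]
In a BST, the LCA of p=9, q=48 is the first node v on the
root-to-leaf path with p <= v <= q (go left if both < v, right if both > v).
Walk from root:
  at 48: 9 <= 48 <= 48, this is the LCA
LCA = 48


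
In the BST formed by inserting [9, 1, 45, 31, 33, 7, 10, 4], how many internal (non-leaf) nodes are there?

Tree built from: [9, 1, 45, 31, 33, 7, 10, 4]
Tree (level-order array): [9, 1, 45, None, 7, 31, None, 4, None, 10, 33]
Rule: An internal node has at least one child.
Per-node child counts:
  node 9: 2 child(ren)
  node 1: 1 child(ren)
  node 7: 1 child(ren)
  node 4: 0 child(ren)
  node 45: 1 child(ren)
  node 31: 2 child(ren)
  node 10: 0 child(ren)
  node 33: 0 child(ren)
Matching nodes: [9, 1, 7, 45, 31]
Count of internal (non-leaf) nodes: 5


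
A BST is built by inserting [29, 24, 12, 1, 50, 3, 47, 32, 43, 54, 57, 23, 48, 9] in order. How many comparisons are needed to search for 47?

Search path for 47: 29 -> 50 -> 47
Found: True
Comparisons: 3


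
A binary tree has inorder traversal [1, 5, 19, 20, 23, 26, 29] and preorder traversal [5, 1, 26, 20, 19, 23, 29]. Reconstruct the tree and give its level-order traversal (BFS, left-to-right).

Inorder:  [1, 5, 19, 20, 23, 26, 29]
Preorder: [5, 1, 26, 20, 19, 23, 29]
Algorithm: preorder visits root first, so consume preorder in order;
for each root, split the current inorder slice at that value into
left-subtree inorder and right-subtree inorder, then recurse.
Recursive splits:
  root=5; inorder splits into left=[1], right=[19, 20, 23, 26, 29]
  root=1; inorder splits into left=[], right=[]
  root=26; inorder splits into left=[19, 20, 23], right=[29]
  root=20; inorder splits into left=[19], right=[23]
  root=19; inorder splits into left=[], right=[]
  root=23; inorder splits into left=[], right=[]
  root=29; inorder splits into left=[], right=[]
Reconstructed level-order: [5, 1, 26, 20, 29, 19, 23]


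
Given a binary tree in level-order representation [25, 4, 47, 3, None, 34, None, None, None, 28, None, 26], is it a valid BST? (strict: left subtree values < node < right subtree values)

Level-order array: [25, 4, 47, 3, None, 34, None, None, None, 28, None, 26]
Validate using subtree bounds (lo, hi): at each node, require lo < value < hi,
then recurse left with hi=value and right with lo=value.
Preorder trace (stopping at first violation):
  at node 25 with bounds (-inf, +inf): OK
  at node 4 with bounds (-inf, 25): OK
  at node 3 with bounds (-inf, 4): OK
  at node 47 with bounds (25, +inf): OK
  at node 34 with bounds (25, 47): OK
  at node 28 with bounds (25, 34): OK
  at node 26 with bounds (25, 28): OK
No violation found at any node.
Result: Valid BST


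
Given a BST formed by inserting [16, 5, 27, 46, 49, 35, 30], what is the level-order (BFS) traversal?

Tree insertion order: [16, 5, 27, 46, 49, 35, 30]
Tree (level-order array): [16, 5, 27, None, None, None, 46, 35, 49, 30]
BFS from the root, enqueuing left then right child of each popped node:
  queue [16] -> pop 16, enqueue [5, 27], visited so far: [16]
  queue [5, 27] -> pop 5, enqueue [none], visited so far: [16, 5]
  queue [27] -> pop 27, enqueue [46], visited so far: [16, 5, 27]
  queue [46] -> pop 46, enqueue [35, 49], visited so far: [16, 5, 27, 46]
  queue [35, 49] -> pop 35, enqueue [30], visited so far: [16, 5, 27, 46, 35]
  queue [49, 30] -> pop 49, enqueue [none], visited so far: [16, 5, 27, 46, 35, 49]
  queue [30] -> pop 30, enqueue [none], visited so far: [16, 5, 27, 46, 35, 49, 30]
Result: [16, 5, 27, 46, 35, 49, 30]


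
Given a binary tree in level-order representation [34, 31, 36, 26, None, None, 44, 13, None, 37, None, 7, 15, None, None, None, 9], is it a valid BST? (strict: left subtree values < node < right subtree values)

Level-order array: [34, 31, 36, 26, None, None, 44, 13, None, 37, None, 7, 15, None, None, None, 9]
Validate using subtree bounds (lo, hi): at each node, require lo < value < hi,
then recurse left with hi=value and right with lo=value.
Preorder trace (stopping at first violation):
  at node 34 with bounds (-inf, +inf): OK
  at node 31 with bounds (-inf, 34): OK
  at node 26 with bounds (-inf, 31): OK
  at node 13 with bounds (-inf, 26): OK
  at node 7 with bounds (-inf, 13): OK
  at node 9 with bounds (7, 13): OK
  at node 15 with bounds (13, 26): OK
  at node 36 with bounds (34, +inf): OK
  at node 44 with bounds (36, +inf): OK
  at node 37 with bounds (36, 44): OK
No violation found at any node.
Result: Valid BST


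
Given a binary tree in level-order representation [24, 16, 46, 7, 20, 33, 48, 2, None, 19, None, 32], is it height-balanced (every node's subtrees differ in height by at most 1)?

Tree (level-order array): [24, 16, 46, 7, 20, 33, 48, 2, None, 19, None, 32]
Definition: a tree is height-balanced if, at every node, |h(left) - h(right)| <= 1 (empty subtree has height -1).
Bottom-up per-node check:
  node 2: h_left=-1, h_right=-1, diff=0 [OK], height=0
  node 7: h_left=0, h_right=-1, diff=1 [OK], height=1
  node 19: h_left=-1, h_right=-1, diff=0 [OK], height=0
  node 20: h_left=0, h_right=-1, diff=1 [OK], height=1
  node 16: h_left=1, h_right=1, diff=0 [OK], height=2
  node 32: h_left=-1, h_right=-1, diff=0 [OK], height=0
  node 33: h_left=0, h_right=-1, diff=1 [OK], height=1
  node 48: h_left=-1, h_right=-1, diff=0 [OK], height=0
  node 46: h_left=1, h_right=0, diff=1 [OK], height=2
  node 24: h_left=2, h_right=2, diff=0 [OK], height=3
All nodes satisfy the balance condition.
Result: Balanced


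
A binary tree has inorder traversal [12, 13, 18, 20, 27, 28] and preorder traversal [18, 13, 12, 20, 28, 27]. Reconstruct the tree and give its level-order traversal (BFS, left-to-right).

Inorder:  [12, 13, 18, 20, 27, 28]
Preorder: [18, 13, 12, 20, 28, 27]
Algorithm: preorder visits root first, so consume preorder in order;
for each root, split the current inorder slice at that value into
left-subtree inorder and right-subtree inorder, then recurse.
Recursive splits:
  root=18; inorder splits into left=[12, 13], right=[20, 27, 28]
  root=13; inorder splits into left=[12], right=[]
  root=12; inorder splits into left=[], right=[]
  root=20; inorder splits into left=[], right=[27, 28]
  root=28; inorder splits into left=[27], right=[]
  root=27; inorder splits into left=[], right=[]
Reconstructed level-order: [18, 13, 20, 12, 28, 27]


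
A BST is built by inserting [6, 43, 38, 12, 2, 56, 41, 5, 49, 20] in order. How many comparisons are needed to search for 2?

Search path for 2: 6 -> 2
Found: True
Comparisons: 2


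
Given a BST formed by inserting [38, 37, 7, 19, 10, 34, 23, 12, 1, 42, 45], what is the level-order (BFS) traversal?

Tree insertion order: [38, 37, 7, 19, 10, 34, 23, 12, 1, 42, 45]
Tree (level-order array): [38, 37, 42, 7, None, None, 45, 1, 19, None, None, None, None, 10, 34, None, 12, 23]
BFS from the root, enqueuing left then right child of each popped node:
  queue [38] -> pop 38, enqueue [37, 42], visited so far: [38]
  queue [37, 42] -> pop 37, enqueue [7], visited so far: [38, 37]
  queue [42, 7] -> pop 42, enqueue [45], visited so far: [38, 37, 42]
  queue [7, 45] -> pop 7, enqueue [1, 19], visited so far: [38, 37, 42, 7]
  queue [45, 1, 19] -> pop 45, enqueue [none], visited so far: [38, 37, 42, 7, 45]
  queue [1, 19] -> pop 1, enqueue [none], visited so far: [38, 37, 42, 7, 45, 1]
  queue [19] -> pop 19, enqueue [10, 34], visited so far: [38, 37, 42, 7, 45, 1, 19]
  queue [10, 34] -> pop 10, enqueue [12], visited so far: [38, 37, 42, 7, 45, 1, 19, 10]
  queue [34, 12] -> pop 34, enqueue [23], visited so far: [38, 37, 42, 7, 45, 1, 19, 10, 34]
  queue [12, 23] -> pop 12, enqueue [none], visited so far: [38, 37, 42, 7, 45, 1, 19, 10, 34, 12]
  queue [23] -> pop 23, enqueue [none], visited so far: [38, 37, 42, 7, 45, 1, 19, 10, 34, 12, 23]
Result: [38, 37, 42, 7, 45, 1, 19, 10, 34, 12, 23]


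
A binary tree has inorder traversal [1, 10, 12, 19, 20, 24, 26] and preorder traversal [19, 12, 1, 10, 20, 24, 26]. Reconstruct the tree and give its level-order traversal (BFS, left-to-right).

Inorder:  [1, 10, 12, 19, 20, 24, 26]
Preorder: [19, 12, 1, 10, 20, 24, 26]
Algorithm: preorder visits root first, so consume preorder in order;
for each root, split the current inorder slice at that value into
left-subtree inorder and right-subtree inorder, then recurse.
Recursive splits:
  root=19; inorder splits into left=[1, 10, 12], right=[20, 24, 26]
  root=12; inorder splits into left=[1, 10], right=[]
  root=1; inorder splits into left=[], right=[10]
  root=10; inorder splits into left=[], right=[]
  root=20; inorder splits into left=[], right=[24, 26]
  root=24; inorder splits into left=[], right=[26]
  root=26; inorder splits into left=[], right=[]
Reconstructed level-order: [19, 12, 20, 1, 24, 10, 26]


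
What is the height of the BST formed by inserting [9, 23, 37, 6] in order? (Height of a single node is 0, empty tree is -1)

Insertion order: [9, 23, 37, 6]
Tree (level-order array): [9, 6, 23, None, None, None, 37]
Compute height bottom-up (empty subtree = -1):
  height(6) = 1 + max(-1, -1) = 0
  height(37) = 1 + max(-1, -1) = 0
  height(23) = 1 + max(-1, 0) = 1
  height(9) = 1 + max(0, 1) = 2
Height = 2


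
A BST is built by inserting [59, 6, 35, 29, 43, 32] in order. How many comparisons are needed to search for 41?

Search path for 41: 59 -> 6 -> 35 -> 43
Found: False
Comparisons: 4


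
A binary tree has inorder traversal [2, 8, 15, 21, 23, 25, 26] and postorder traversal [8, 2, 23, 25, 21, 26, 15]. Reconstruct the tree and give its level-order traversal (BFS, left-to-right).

Inorder:   [2, 8, 15, 21, 23, 25, 26]
Postorder: [8, 2, 23, 25, 21, 26, 15]
Algorithm: postorder visits root last, so walk postorder right-to-left;
each value is the root of the current inorder slice — split it at that
value, recurse on the right subtree first, then the left.
Recursive splits:
  root=15; inorder splits into left=[2, 8], right=[21, 23, 25, 26]
  root=26; inorder splits into left=[21, 23, 25], right=[]
  root=21; inorder splits into left=[], right=[23, 25]
  root=25; inorder splits into left=[23], right=[]
  root=23; inorder splits into left=[], right=[]
  root=2; inorder splits into left=[], right=[8]
  root=8; inorder splits into left=[], right=[]
Reconstructed level-order: [15, 2, 26, 8, 21, 25, 23]


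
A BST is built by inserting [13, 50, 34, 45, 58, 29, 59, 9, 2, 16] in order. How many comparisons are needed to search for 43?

Search path for 43: 13 -> 50 -> 34 -> 45
Found: False
Comparisons: 4


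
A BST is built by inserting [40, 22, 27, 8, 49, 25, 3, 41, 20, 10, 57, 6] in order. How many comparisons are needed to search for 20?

Search path for 20: 40 -> 22 -> 8 -> 20
Found: True
Comparisons: 4


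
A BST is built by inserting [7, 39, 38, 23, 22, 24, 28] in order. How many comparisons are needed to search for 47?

Search path for 47: 7 -> 39
Found: False
Comparisons: 2


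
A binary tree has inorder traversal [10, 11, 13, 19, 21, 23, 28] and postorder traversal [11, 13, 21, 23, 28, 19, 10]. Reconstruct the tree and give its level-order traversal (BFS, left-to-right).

Inorder:   [10, 11, 13, 19, 21, 23, 28]
Postorder: [11, 13, 21, 23, 28, 19, 10]
Algorithm: postorder visits root last, so walk postorder right-to-left;
each value is the root of the current inorder slice — split it at that
value, recurse on the right subtree first, then the left.
Recursive splits:
  root=10; inorder splits into left=[], right=[11, 13, 19, 21, 23, 28]
  root=19; inorder splits into left=[11, 13], right=[21, 23, 28]
  root=28; inorder splits into left=[21, 23], right=[]
  root=23; inorder splits into left=[21], right=[]
  root=21; inorder splits into left=[], right=[]
  root=13; inorder splits into left=[11], right=[]
  root=11; inorder splits into left=[], right=[]
Reconstructed level-order: [10, 19, 13, 28, 11, 23, 21]


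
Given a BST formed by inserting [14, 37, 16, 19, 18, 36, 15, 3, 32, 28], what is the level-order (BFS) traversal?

Tree insertion order: [14, 37, 16, 19, 18, 36, 15, 3, 32, 28]
Tree (level-order array): [14, 3, 37, None, None, 16, None, 15, 19, None, None, 18, 36, None, None, 32, None, 28]
BFS from the root, enqueuing left then right child of each popped node:
  queue [14] -> pop 14, enqueue [3, 37], visited so far: [14]
  queue [3, 37] -> pop 3, enqueue [none], visited so far: [14, 3]
  queue [37] -> pop 37, enqueue [16], visited so far: [14, 3, 37]
  queue [16] -> pop 16, enqueue [15, 19], visited so far: [14, 3, 37, 16]
  queue [15, 19] -> pop 15, enqueue [none], visited so far: [14, 3, 37, 16, 15]
  queue [19] -> pop 19, enqueue [18, 36], visited so far: [14, 3, 37, 16, 15, 19]
  queue [18, 36] -> pop 18, enqueue [none], visited so far: [14, 3, 37, 16, 15, 19, 18]
  queue [36] -> pop 36, enqueue [32], visited so far: [14, 3, 37, 16, 15, 19, 18, 36]
  queue [32] -> pop 32, enqueue [28], visited so far: [14, 3, 37, 16, 15, 19, 18, 36, 32]
  queue [28] -> pop 28, enqueue [none], visited so far: [14, 3, 37, 16, 15, 19, 18, 36, 32, 28]
Result: [14, 3, 37, 16, 15, 19, 18, 36, 32, 28]


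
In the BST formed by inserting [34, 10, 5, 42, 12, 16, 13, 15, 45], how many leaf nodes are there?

Tree built from: [34, 10, 5, 42, 12, 16, 13, 15, 45]
Tree (level-order array): [34, 10, 42, 5, 12, None, 45, None, None, None, 16, None, None, 13, None, None, 15]
Rule: A leaf has 0 children.
Per-node child counts:
  node 34: 2 child(ren)
  node 10: 2 child(ren)
  node 5: 0 child(ren)
  node 12: 1 child(ren)
  node 16: 1 child(ren)
  node 13: 1 child(ren)
  node 15: 0 child(ren)
  node 42: 1 child(ren)
  node 45: 0 child(ren)
Matching nodes: [5, 15, 45]
Count of leaf nodes: 3


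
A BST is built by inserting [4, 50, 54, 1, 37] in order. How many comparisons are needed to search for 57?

Search path for 57: 4 -> 50 -> 54
Found: False
Comparisons: 3


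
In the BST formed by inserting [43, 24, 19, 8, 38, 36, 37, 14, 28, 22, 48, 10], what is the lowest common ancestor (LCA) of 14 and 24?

Tree insertion order: [43, 24, 19, 8, 38, 36, 37, 14, 28, 22, 48, 10]
Tree (level-order array): [43, 24, 48, 19, 38, None, None, 8, 22, 36, None, None, 14, None, None, 28, 37, 10]
In a BST, the LCA of p=14, q=24 is the first node v on the
root-to-leaf path with p <= v <= q (go left if both < v, right if both > v).
Walk from root:
  at 43: both 14 and 24 < 43, go left
  at 24: 14 <= 24 <= 24, this is the LCA
LCA = 24


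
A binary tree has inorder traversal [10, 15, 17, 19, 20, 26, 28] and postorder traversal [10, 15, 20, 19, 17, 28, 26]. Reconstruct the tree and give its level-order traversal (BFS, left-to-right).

Inorder:   [10, 15, 17, 19, 20, 26, 28]
Postorder: [10, 15, 20, 19, 17, 28, 26]
Algorithm: postorder visits root last, so walk postorder right-to-left;
each value is the root of the current inorder slice — split it at that
value, recurse on the right subtree first, then the left.
Recursive splits:
  root=26; inorder splits into left=[10, 15, 17, 19, 20], right=[28]
  root=28; inorder splits into left=[], right=[]
  root=17; inorder splits into left=[10, 15], right=[19, 20]
  root=19; inorder splits into left=[], right=[20]
  root=20; inorder splits into left=[], right=[]
  root=15; inorder splits into left=[10], right=[]
  root=10; inorder splits into left=[], right=[]
Reconstructed level-order: [26, 17, 28, 15, 19, 10, 20]


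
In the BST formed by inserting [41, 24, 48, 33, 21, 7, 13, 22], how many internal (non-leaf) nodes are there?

Tree built from: [41, 24, 48, 33, 21, 7, 13, 22]
Tree (level-order array): [41, 24, 48, 21, 33, None, None, 7, 22, None, None, None, 13]
Rule: An internal node has at least one child.
Per-node child counts:
  node 41: 2 child(ren)
  node 24: 2 child(ren)
  node 21: 2 child(ren)
  node 7: 1 child(ren)
  node 13: 0 child(ren)
  node 22: 0 child(ren)
  node 33: 0 child(ren)
  node 48: 0 child(ren)
Matching nodes: [41, 24, 21, 7]
Count of internal (non-leaf) nodes: 4


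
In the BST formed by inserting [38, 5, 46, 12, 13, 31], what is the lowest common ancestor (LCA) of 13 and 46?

Tree insertion order: [38, 5, 46, 12, 13, 31]
Tree (level-order array): [38, 5, 46, None, 12, None, None, None, 13, None, 31]
In a BST, the LCA of p=13, q=46 is the first node v on the
root-to-leaf path with p <= v <= q (go left if both < v, right if both > v).
Walk from root:
  at 38: 13 <= 38 <= 46, this is the LCA
LCA = 38


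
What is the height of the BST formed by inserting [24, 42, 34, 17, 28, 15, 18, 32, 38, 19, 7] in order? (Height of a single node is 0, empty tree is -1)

Insertion order: [24, 42, 34, 17, 28, 15, 18, 32, 38, 19, 7]
Tree (level-order array): [24, 17, 42, 15, 18, 34, None, 7, None, None, 19, 28, 38, None, None, None, None, None, 32]
Compute height bottom-up (empty subtree = -1):
  height(7) = 1 + max(-1, -1) = 0
  height(15) = 1 + max(0, -1) = 1
  height(19) = 1 + max(-1, -1) = 0
  height(18) = 1 + max(-1, 0) = 1
  height(17) = 1 + max(1, 1) = 2
  height(32) = 1 + max(-1, -1) = 0
  height(28) = 1 + max(-1, 0) = 1
  height(38) = 1 + max(-1, -1) = 0
  height(34) = 1 + max(1, 0) = 2
  height(42) = 1 + max(2, -1) = 3
  height(24) = 1 + max(2, 3) = 4
Height = 4


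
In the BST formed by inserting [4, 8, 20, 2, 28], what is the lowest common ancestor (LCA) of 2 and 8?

Tree insertion order: [4, 8, 20, 2, 28]
Tree (level-order array): [4, 2, 8, None, None, None, 20, None, 28]
In a BST, the LCA of p=2, q=8 is the first node v on the
root-to-leaf path with p <= v <= q (go left if both < v, right if both > v).
Walk from root:
  at 4: 2 <= 4 <= 8, this is the LCA
LCA = 4


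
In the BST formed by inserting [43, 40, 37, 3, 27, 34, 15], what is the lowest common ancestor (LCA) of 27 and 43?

Tree insertion order: [43, 40, 37, 3, 27, 34, 15]
Tree (level-order array): [43, 40, None, 37, None, 3, None, None, 27, 15, 34]
In a BST, the LCA of p=27, q=43 is the first node v on the
root-to-leaf path with p <= v <= q (go left if both < v, right if both > v).
Walk from root:
  at 43: 27 <= 43 <= 43, this is the LCA
LCA = 43


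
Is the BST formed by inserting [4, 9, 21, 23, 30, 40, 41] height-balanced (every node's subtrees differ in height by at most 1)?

Tree (level-order array): [4, None, 9, None, 21, None, 23, None, 30, None, 40, None, 41]
Definition: a tree is height-balanced if, at every node, |h(left) - h(right)| <= 1 (empty subtree has height -1).
Bottom-up per-node check:
  node 41: h_left=-1, h_right=-1, diff=0 [OK], height=0
  node 40: h_left=-1, h_right=0, diff=1 [OK], height=1
  node 30: h_left=-1, h_right=1, diff=2 [FAIL (|-1-1|=2 > 1)], height=2
  node 23: h_left=-1, h_right=2, diff=3 [FAIL (|-1-2|=3 > 1)], height=3
  node 21: h_left=-1, h_right=3, diff=4 [FAIL (|-1-3|=4 > 1)], height=4
  node 9: h_left=-1, h_right=4, diff=5 [FAIL (|-1-4|=5 > 1)], height=5
  node 4: h_left=-1, h_right=5, diff=6 [FAIL (|-1-5|=6 > 1)], height=6
Node 30 violates the condition: |-1 - 1| = 2 > 1.
Result: Not balanced


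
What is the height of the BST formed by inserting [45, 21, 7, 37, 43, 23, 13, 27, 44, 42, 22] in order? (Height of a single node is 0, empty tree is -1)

Insertion order: [45, 21, 7, 37, 43, 23, 13, 27, 44, 42, 22]
Tree (level-order array): [45, 21, None, 7, 37, None, 13, 23, 43, None, None, 22, 27, 42, 44]
Compute height bottom-up (empty subtree = -1):
  height(13) = 1 + max(-1, -1) = 0
  height(7) = 1 + max(-1, 0) = 1
  height(22) = 1 + max(-1, -1) = 0
  height(27) = 1 + max(-1, -1) = 0
  height(23) = 1 + max(0, 0) = 1
  height(42) = 1 + max(-1, -1) = 0
  height(44) = 1 + max(-1, -1) = 0
  height(43) = 1 + max(0, 0) = 1
  height(37) = 1 + max(1, 1) = 2
  height(21) = 1 + max(1, 2) = 3
  height(45) = 1 + max(3, -1) = 4
Height = 4


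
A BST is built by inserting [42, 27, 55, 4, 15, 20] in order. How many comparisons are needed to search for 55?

Search path for 55: 42 -> 55
Found: True
Comparisons: 2


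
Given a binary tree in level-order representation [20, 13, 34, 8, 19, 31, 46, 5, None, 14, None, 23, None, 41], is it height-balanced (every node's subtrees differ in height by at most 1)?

Tree (level-order array): [20, 13, 34, 8, 19, 31, 46, 5, None, 14, None, 23, None, 41]
Definition: a tree is height-balanced if, at every node, |h(left) - h(right)| <= 1 (empty subtree has height -1).
Bottom-up per-node check:
  node 5: h_left=-1, h_right=-1, diff=0 [OK], height=0
  node 8: h_left=0, h_right=-1, diff=1 [OK], height=1
  node 14: h_left=-1, h_right=-1, diff=0 [OK], height=0
  node 19: h_left=0, h_right=-1, diff=1 [OK], height=1
  node 13: h_left=1, h_right=1, diff=0 [OK], height=2
  node 23: h_left=-1, h_right=-1, diff=0 [OK], height=0
  node 31: h_left=0, h_right=-1, diff=1 [OK], height=1
  node 41: h_left=-1, h_right=-1, diff=0 [OK], height=0
  node 46: h_left=0, h_right=-1, diff=1 [OK], height=1
  node 34: h_left=1, h_right=1, diff=0 [OK], height=2
  node 20: h_left=2, h_right=2, diff=0 [OK], height=3
All nodes satisfy the balance condition.
Result: Balanced


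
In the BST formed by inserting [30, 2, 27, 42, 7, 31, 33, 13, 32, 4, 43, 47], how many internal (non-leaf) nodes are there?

Tree built from: [30, 2, 27, 42, 7, 31, 33, 13, 32, 4, 43, 47]
Tree (level-order array): [30, 2, 42, None, 27, 31, 43, 7, None, None, 33, None, 47, 4, 13, 32]
Rule: An internal node has at least one child.
Per-node child counts:
  node 30: 2 child(ren)
  node 2: 1 child(ren)
  node 27: 1 child(ren)
  node 7: 2 child(ren)
  node 4: 0 child(ren)
  node 13: 0 child(ren)
  node 42: 2 child(ren)
  node 31: 1 child(ren)
  node 33: 1 child(ren)
  node 32: 0 child(ren)
  node 43: 1 child(ren)
  node 47: 0 child(ren)
Matching nodes: [30, 2, 27, 7, 42, 31, 33, 43]
Count of internal (non-leaf) nodes: 8


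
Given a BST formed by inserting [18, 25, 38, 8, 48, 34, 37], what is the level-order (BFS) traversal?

Tree insertion order: [18, 25, 38, 8, 48, 34, 37]
Tree (level-order array): [18, 8, 25, None, None, None, 38, 34, 48, None, 37]
BFS from the root, enqueuing left then right child of each popped node:
  queue [18] -> pop 18, enqueue [8, 25], visited so far: [18]
  queue [8, 25] -> pop 8, enqueue [none], visited so far: [18, 8]
  queue [25] -> pop 25, enqueue [38], visited so far: [18, 8, 25]
  queue [38] -> pop 38, enqueue [34, 48], visited so far: [18, 8, 25, 38]
  queue [34, 48] -> pop 34, enqueue [37], visited so far: [18, 8, 25, 38, 34]
  queue [48, 37] -> pop 48, enqueue [none], visited so far: [18, 8, 25, 38, 34, 48]
  queue [37] -> pop 37, enqueue [none], visited so far: [18, 8, 25, 38, 34, 48, 37]
Result: [18, 8, 25, 38, 34, 48, 37]


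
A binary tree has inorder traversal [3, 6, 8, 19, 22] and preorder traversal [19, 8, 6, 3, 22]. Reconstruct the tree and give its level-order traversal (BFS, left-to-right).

Inorder:  [3, 6, 8, 19, 22]
Preorder: [19, 8, 6, 3, 22]
Algorithm: preorder visits root first, so consume preorder in order;
for each root, split the current inorder slice at that value into
left-subtree inorder and right-subtree inorder, then recurse.
Recursive splits:
  root=19; inorder splits into left=[3, 6, 8], right=[22]
  root=8; inorder splits into left=[3, 6], right=[]
  root=6; inorder splits into left=[3], right=[]
  root=3; inorder splits into left=[], right=[]
  root=22; inorder splits into left=[], right=[]
Reconstructed level-order: [19, 8, 22, 6, 3]


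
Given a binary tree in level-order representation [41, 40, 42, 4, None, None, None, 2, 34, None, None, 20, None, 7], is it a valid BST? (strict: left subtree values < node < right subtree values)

Level-order array: [41, 40, 42, 4, None, None, None, 2, 34, None, None, 20, None, 7]
Validate using subtree bounds (lo, hi): at each node, require lo < value < hi,
then recurse left with hi=value and right with lo=value.
Preorder trace (stopping at first violation):
  at node 41 with bounds (-inf, +inf): OK
  at node 40 with bounds (-inf, 41): OK
  at node 4 with bounds (-inf, 40): OK
  at node 2 with bounds (-inf, 4): OK
  at node 34 with bounds (4, 40): OK
  at node 20 with bounds (4, 34): OK
  at node 7 with bounds (4, 20): OK
  at node 42 with bounds (41, +inf): OK
No violation found at any node.
Result: Valid BST


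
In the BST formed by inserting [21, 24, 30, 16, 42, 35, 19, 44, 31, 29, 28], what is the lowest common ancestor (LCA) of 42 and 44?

Tree insertion order: [21, 24, 30, 16, 42, 35, 19, 44, 31, 29, 28]
Tree (level-order array): [21, 16, 24, None, 19, None, 30, None, None, 29, 42, 28, None, 35, 44, None, None, 31]
In a BST, the LCA of p=42, q=44 is the first node v on the
root-to-leaf path with p <= v <= q (go left if both < v, right if both > v).
Walk from root:
  at 21: both 42 and 44 > 21, go right
  at 24: both 42 and 44 > 24, go right
  at 30: both 42 and 44 > 30, go right
  at 42: 42 <= 42 <= 44, this is the LCA
LCA = 42


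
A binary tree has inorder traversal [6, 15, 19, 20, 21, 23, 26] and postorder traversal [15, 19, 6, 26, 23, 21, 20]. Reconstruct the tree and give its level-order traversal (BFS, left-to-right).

Inorder:   [6, 15, 19, 20, 21, 23, 26]
Postorder: [15, 19, 6, 26, 23, 21, 20]
Algorithm: postorder visits root last, so walk postorder right-to-left;
each value is the root of the current inorder slice — split it at that
value, recurse on the right subtree first, then the left.
Recursive splits:
  root=20; inorder splits into left=[6, 15, 19], right=[21, 23, 26]
  root=21; inorder splits into left=[], right=[23, 26]
  root=23; inorder splits into left=[], right=[26]
  root=26; inorder splits into left=[], right=[]
  root=6; inorder splits into left=[], right=[15, 19]
  root=19; inorder splits into left=[15], right=[]
  root=15; inorder splits into left=[], right=[]
Reconstructed level-order: [20, 6, 21, 19, 23, 15, 26]


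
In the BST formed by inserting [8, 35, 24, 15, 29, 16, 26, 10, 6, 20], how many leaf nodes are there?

Tree built from: [8, 35, 24, 15, 29, 16, 26, 10, 6, 20]
Tree (level-order array): [8, 6, 35, None, None, 24, None, 15, 29, 10, 16, 26, None, None, None, None, 20]
Rule: A leaf has 0 children.
Per-node child counts:
  node 8: 2 child(ren)
  node 6: 0 child(ren)
  node 35: 1 child(ren)
  node 24: 2 child(ren)
  node 15: 2 child(ren)
  node 10: 0 child(ren)
  node 16: 1 child(ren)
  node 20: 0 child(ren)
  node 29: 1 child(ren)
  node 26: 0 child(ren)
Matching nodes: [6, 10, 20, 26]
Count of leaf nodes: 4


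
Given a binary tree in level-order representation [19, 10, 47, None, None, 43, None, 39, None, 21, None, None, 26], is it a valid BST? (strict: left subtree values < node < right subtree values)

Level-order array: [19, 10, 47, None, None, 43, None, 39, None, 21, None, None, 26]
Validate using subtree bounds (lo, hi): at each node, require lo < value < hi,
then recurse left with hi=value and right with lo=value.
Preorder trace (stopping at first violation):
  at node 19 with bounds (-inf, +inf): OK
  at node 10 with bounds (-inf, 19): OK
  at node 47 with bounds (19, +inf): OK
  at node 43 with bounds (19, 47): OK
  at node 39 with bounds (19, 43): OK
  at node 21 with bounds (19, 39): OK
  at node 26 with bounds (21, 39): OK
No violation found at any node.
Result: Valid BST


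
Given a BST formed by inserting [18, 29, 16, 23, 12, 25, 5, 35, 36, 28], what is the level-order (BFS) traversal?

Tree insertion order: [18, 29, 16, 23, 12, 25, 5, 35, 36, 28]
Tree (level-order array): [18, 16, 29, 12, None, 23, 35, 5, None, None, 25, None, 36, None, None, None, 28]
BFS from the root, enqueuing left then right child of each popped node:
  queue [18] -> pop 18, enqueue [16, 29], visited so far: [18]
  queue [16, 29] -> pop 16, enqueue [12], visited so far: [18, 16]
  queue [29, 12] -> pop 29, enqueue [23, 35], visited so far: [18, 16, 29]
  queue [12, 23, 35] -> pop 12, enqueue [5], visited so far: [18, 16, 29, 12]
  queue [23, 35, 5] -> pop 23, enqueue [25], visited so far: [18, 16, 29, 12, 23]
  queue [35, 5, 25] -> pop 35, enqueue [36], visited so far: [18, 16, 29, 12, 23, 35]
  queue [5, 25, 36] -> pop 5, enqueue [none], visited so far: [18, 16, 29, 12, 23, 35, 5]
  queue [25, 36] -> pop 25, enqueue [28], visited so far: [18, 16, 29, 12, 23, 35, 5, 25]
  queue [36, 28] -> pop 36, enqueue [none], visited so far: [18, 16, 29, 12, 23, 35, 5, 25, 36]
  queue [28] -> pop 28, enqueue [none], visited so far: [18, 16, 29, 12, 23, 35, 5, 25, 36, 28]
Result: [18, 16, 29, 12, 23, 35, 5, 25, 36, 28]
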